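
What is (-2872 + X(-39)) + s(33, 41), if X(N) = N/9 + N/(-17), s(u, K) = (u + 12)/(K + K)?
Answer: -12016937/4182 ≈ -2873.5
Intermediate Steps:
s(u, K) = (12 + u)/(2*K) (s(u, K) = (12 + u)/((2*K)) = (12 + u)*(1/(2*K)) = (12 + u)/(2*K))
X(N) = 8*N/153 (X(N) = N*(1/9) + N*(-1/17) = N/9 - N/17 = 8*N/153)
(-2872 + X(-39)) + s(33, 41) = (-2872 + (8/153)*(-39)) + (1/2)*(12 + 33)/41 = (-2872 - 104/51) + (1/2)*(1/41)*45 = -146576/51 + 45/82 = -12016937/4182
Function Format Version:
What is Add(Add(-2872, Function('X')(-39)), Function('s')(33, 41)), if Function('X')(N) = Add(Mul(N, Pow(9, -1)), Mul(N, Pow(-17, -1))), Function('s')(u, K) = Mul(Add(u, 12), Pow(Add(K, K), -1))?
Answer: Rational(-12016937, 4182) ≈ -2873.5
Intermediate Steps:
Function('s')(u, K) = Mul(Rational(1, 2), Pow(K, -1), Add(12, u)) (Function('s')(u, K) = Mul(Add(12, u), Pow(Mul(2, K), -1)) = Mul(Add(12, u), Mul(Rational(1, 2), Pow(K, -1))) = Mul(Rational(1, 2), Pow(K, -1), Add(12, u)))
Function('X')(N) = Mul(Rational(8, 153), N) (Function('X')(N) = Add(Mul(N, Rational(1, 9)), Mul(N, Rational(-1, 17))) = Add(Mul(Rational(1, 9), N), Mul(Rational(-1, 17), N)) = Mul(Rational(8, 153), N))
Add(Add(-2872, Function('X')(-39)), Function('s')(33, 41)) = Add(Add(-2872, Mul(Rational(8, 153), -39)), Mul(Rational(1, 2), Pow(41, -1), Add(12, 33))) = Add(Add(-2872, Rational(-104, 51)), Mul(Rational(1, 2), Rational(1, 41), 45)) = Add(Rational(-146576, 51), Rational(45, 82)) = Rational(-12016937, 4182)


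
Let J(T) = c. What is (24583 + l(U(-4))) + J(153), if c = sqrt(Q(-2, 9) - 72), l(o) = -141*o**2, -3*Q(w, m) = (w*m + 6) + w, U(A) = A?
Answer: 22327 + I*sqrt(606)/3 ≈ 22327.0 + 8.2057*I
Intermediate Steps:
Q(w, m) = -2 - w/3 - m*w/3 (Q(w, m) = -((w*m + 6) + w)/3 = -((m*w + 6) + w)/3 = -((6 + m*w) + w)/3 = -(6 + w + m*w)/3 = -2 - w/3 - m*w/3)
c = I*sqrt(606)/3 (c = sqrt((-2 - 1/3*(-2) - 1/3*9*(-2)) - 72) = sqrt((-2 + 2/3 + 6) - 72) = sqrt(14/3 - 72) = sqrt(-202/3) = I*sqrt(606)/3 ≈ 8.2057*I)
J(T) = I*sqrt(606)/3
(24583 + l(U(-4))) + J(153) = (24583 - 141*(-4)**2) + I*sqrt(606)/3 = (24583 - 141*16) + I*sqrt(606)/3 = (24583 - 2256) + I*sqrt(606)/3 = 22327 + I*sqrt(606)/3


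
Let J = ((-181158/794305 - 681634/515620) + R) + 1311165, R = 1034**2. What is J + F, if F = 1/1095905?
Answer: 21367573191495398649119/8976767043538210 ≈ 2.3803e+6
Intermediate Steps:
R = 1069156
F = 1/1095905 ≈ 9.1249e-7
J = 97488254873767377/40955954410 (J = ((-181158/794305 - 681634/515620) + 1069156) + 1311165 = ((-181158*1/794305 - 681634*1/515620) + 1069156) + 1311165 = ((-181158/794305 - 340817/257810) + 1069156) + 1311165 = (-63483398233/40955954410 + 1069156) + 1311165 = 43788240909779727/40955954410 + 1311165 = 97488254873767377/40955954410 ≈ 2.3803e+6)
J + F = 97488254873767377/40955954410 + 1/1095905 = 21367573191495398649119/8976767043538210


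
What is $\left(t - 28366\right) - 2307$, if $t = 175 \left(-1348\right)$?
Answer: $-266573$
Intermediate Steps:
$t = -235900$
$\left(t - 28366\right) - 2307 = \left(-235900 - 28366\right) - 2307 = -264266 - 2307 = -266573$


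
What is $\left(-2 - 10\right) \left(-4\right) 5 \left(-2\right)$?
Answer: $-480$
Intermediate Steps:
$\left(-2 - 10\right) \left(-4\right) 5 \left(-2\right) = - 12 \left(\left(-20\right) \left(-2\right)\right) = \left(-12\right) 40 = -480$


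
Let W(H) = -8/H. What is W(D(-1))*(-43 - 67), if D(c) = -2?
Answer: -440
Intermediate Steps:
W(D(-1))*(-43 - 67) = (-8/(-2))*(-43 - 67) = -8*(-1/2)*(-110) = 4*(-110) = -440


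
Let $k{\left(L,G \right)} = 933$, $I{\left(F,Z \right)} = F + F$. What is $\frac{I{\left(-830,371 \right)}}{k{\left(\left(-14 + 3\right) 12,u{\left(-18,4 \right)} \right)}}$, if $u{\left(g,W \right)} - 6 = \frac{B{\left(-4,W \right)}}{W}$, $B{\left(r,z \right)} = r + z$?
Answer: $- \frac{1660}{933} \approx -1.7792$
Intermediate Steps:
$I{\left(F,Z \right)} = 2 F$
$u{\left(g,W \right)} = 6 + \frac{-4 + W}{W}$
$\frac{I{\left(-830,371 \right)}}{k{\left(\left(-14 + 3\right) 12,u{\left(-18,4 \right)} \right)}} = \frac{2 \left(-830\right)}{933} = \left(-1660\right) \frac{1}{933} = - \frac{1660}{933}$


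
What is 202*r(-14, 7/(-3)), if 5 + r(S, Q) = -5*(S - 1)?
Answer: 14140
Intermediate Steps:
r(S, Q) = -5*S (r(S, Q) = -5 - 5*(S - 1) = -5 - 5*(-1 + S) = -5 + (5 - 5*S) = -5*S)
202*r(-14, 7/(-3)) = 202*(-5*(-14)) = 202*70 = 14140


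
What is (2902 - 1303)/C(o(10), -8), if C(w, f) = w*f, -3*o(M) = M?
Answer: 4797/80 ≈ 59.963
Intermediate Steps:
o(M) = -M/3
C(w, f) = f*w
(2902 - 1303)/C(o(10), -8) = (2902 - 1303)/((-(-8)*10/3)) = 1599/((-8*(-10/3))) = 1599/(80/3) = 1599*(3/80) = 4797/80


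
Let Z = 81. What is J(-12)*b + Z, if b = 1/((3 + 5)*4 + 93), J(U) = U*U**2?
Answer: 8397/125 ≈ 67.176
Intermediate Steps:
J(U) = U**3
b = 1/125 (b = 1/(8*4 + 93) = 1/(32 + 93) = 1/125 ≈ 0.0080000)
J(-12)*b + Z = (-12)**3*(1/125) + 81 = -1728*1/125 + 81 = -1728/125 + 81 = 8397/125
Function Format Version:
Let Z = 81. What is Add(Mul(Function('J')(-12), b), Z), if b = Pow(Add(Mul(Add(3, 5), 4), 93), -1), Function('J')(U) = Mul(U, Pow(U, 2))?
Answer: Rational(8397, 125) ≈ 67.176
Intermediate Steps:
Function('J')(U) = Pow(U, 3)
b = Rational(1, 125) (b = Pow(Add(Mul(8, 4), 93), -1) = Pow(Add(32, 93), -1) = Pow(125, -1) = Rational(1, 125) ≈ 0.0080000)
Add(Mul(Function('J')(-12), b), Z) = Add(Mul(Pow(-12, 3), Rational(1, 125)), 81) = Add(Mul(-1728, Rational(1, 125)), 81) = Add(Rational(-1728, 125), 81) = Rational(8397, 125)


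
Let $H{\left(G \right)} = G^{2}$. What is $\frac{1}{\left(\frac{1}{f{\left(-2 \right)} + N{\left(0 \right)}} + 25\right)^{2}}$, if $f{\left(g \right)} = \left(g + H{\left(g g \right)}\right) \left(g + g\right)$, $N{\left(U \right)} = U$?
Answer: $\frac{3136}{1957201} \approx 0.0016023$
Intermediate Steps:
$f{\left(g \right)} = 2 g \left(g + g^{4}\right)$ ($f{\left(g \right)} = \left(g + \left(g g\right)^{2}\right) \left(g + g\right) = \left(g + \left(g^{2}\right)^{2}\right) 2 g = \left(g + g^{4}\right) 2 g = 2 g \left(g + g^{4}\right)$)
$\frac{1}{\left(\frac{1}{f{\left(-2 \right)} + N{\left(0 \right)}} + 25\right)^{2}} = \frac{1}{\left(\frac{1}{2 \left(-2\right)^{2} \left(1 + \left(-2\right)^{3}\right) + 0} + 25\right)^{2}} = \frac{1}{\left(\frac{1}{2 \cdot 4 \left(1 - 8\right) + 0} + 25\right)^{2}} = \frac{1}{\left(\frac{1}{2 \cdot 4 \left(-7\right) + 0} + 25\right)^{2}} = \frac{1}{\left(\frac{1}{-56 + 0} + 25\right)^{2}} = \frac{1}{\left(\frac{1}{-56} + 25\right)^{2}} = \frac{1}{\left(- \frac{1}{56} + 25\right)^{2}} = \frac{1}{\left(\frac{1399}{56}\right)^{2}} = \frac{1}{\frac{1957201}{3136}} = \frac{3136}{1957201}$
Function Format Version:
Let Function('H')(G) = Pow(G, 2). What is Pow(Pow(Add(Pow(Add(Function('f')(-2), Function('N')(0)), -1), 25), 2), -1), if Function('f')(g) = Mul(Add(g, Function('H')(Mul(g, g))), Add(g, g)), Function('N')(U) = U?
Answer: Rational(3136, 1957201) ≈ 0.0016023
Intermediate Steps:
Function('f')(g) = Mul(2, g, Add(g, Pow(g, 4))) (Function('f')(g) = Mul(Add(g, Pow(Mul(g, g), 2)), Add(g, g)) = Mul(Add(g, Pow(Pow(g, 2), 2)), Mul(2, g)) = Mul(Add(g, Pow(g, 4)), Mul(2, g)) = Mul(2, g, Add(g, Pow(g, 4))))
Pow(Pow(Add(Pow(Add(Function('f')(-2), Function('N')(0)), -1), 25), 2), -1) = Pow(Pow(Add(Pow(Add(Mul(2, Pow(-2, 2), Add(1, Pow(-2, 3))), 0), -1), 25), 2), -1) = Pow(Pow(Add(Pow(Add(Mul(2, 4, Add(1, -8)), 0), -1), 25), 2), -1) = Pow(Pow(Add(Pow(Add(Mul(2, 4, -7), 0), -1), 25), 2), -1) = Pow(Pow(Add(Pow(Add(-56, 0), -1), 25), 2), -1) = Pow(Pow(Add(Pow(-56, -1), 25), 2), -1) = Pow(Pow(Add(Rational(-1, 56), 25), 2), -1) = Pow(Pow(Rational(1399, 56), 2), -1) = Pow(Rational(1957201, 3136), -1) = Rational(3136, 1957201)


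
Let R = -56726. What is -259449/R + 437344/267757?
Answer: 94278061637/15188783582 ≈ 6.2071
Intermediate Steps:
-259449/R + 437344/267757 = -259449/(-56726) + 437344/267757 = -259449*(-1/56726) + 437344*(1/267757) = 259449/56726 + 437344/267757 = 94278061637/15188783582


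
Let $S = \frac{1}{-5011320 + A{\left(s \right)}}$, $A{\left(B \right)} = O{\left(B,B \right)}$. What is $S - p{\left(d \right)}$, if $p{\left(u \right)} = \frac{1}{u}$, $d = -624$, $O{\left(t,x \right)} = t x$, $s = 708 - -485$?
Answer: $\frac{3587447}{2238956304} \approx 0.0016023$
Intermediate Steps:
$s = 1193$ ($s = 708 + 485 = 1193$)
$A{\left(B \right)} = B^{2}$ ($A{\left(B \right)} = B B = B^{2}$)
$S = - \frac{1}{3588071}$ ($S = \frac{1}{-5011320 + 1193^{2}} = \frac{1}{-5011320 + 1423249} = \frac{1}{-3588071} = - \frac{1}{3588071} \approx -2.787 \cdot 10^{-7}$)
$S - p{\left(d \right)} = - \frac{1}{3588071} - \frac{1}{-624} = - \frac{1}{3588071} - - \frac{1}{624} = - \frac{1}{3588071} + \frac{1}{624} = \frac{3587447}{2238956304}$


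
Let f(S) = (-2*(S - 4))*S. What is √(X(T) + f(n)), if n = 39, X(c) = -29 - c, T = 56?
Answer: I*√2815 ≈ 53.057*I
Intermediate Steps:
f(S) = S*(8 - 2*S) (f(S) = (-2*(-4 + S))*S = (8 - 2*S)*S = S*(8 - 2*S))
√(X(T) + f(n)) = √((-29 - 1*56) + 2*39*(4 - 1*39)) = √((-29 - 56) + 2*39*(4 - 39)) = √(-85 + 2*39*(-35)) = √(-85 - 2730) = √(-2815) = I*√2815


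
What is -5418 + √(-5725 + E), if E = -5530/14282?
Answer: -5418 + I*√291959713590/7141 ≈ -5418.0 + 75.666*I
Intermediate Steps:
E = -2765/7141 (E = -5530*1/14282 = -2765/7141 ≈ -0.38720)
-5418 + √(-5725 + E) = -5418 + √(-5725 - 2765/7141) = -5418 + √(-40884990/7141) = -5418 + I*√291959713590/7141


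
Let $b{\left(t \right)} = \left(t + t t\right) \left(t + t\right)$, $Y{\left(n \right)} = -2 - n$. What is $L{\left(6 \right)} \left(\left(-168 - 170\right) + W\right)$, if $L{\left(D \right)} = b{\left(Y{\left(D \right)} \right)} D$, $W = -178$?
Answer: $2774016$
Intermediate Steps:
$b{\left(t \right)} = 2 t \left(t + t^{2}\right)$ ($b{\left(t \right)} = \left(t + t^{2}\right) 2 t = 2 t \left(t + t^{2}\right)$)
$L{\left(D \right)} = 2 D \left(-2 - D\right)^{2} \left(-1 - D\right)$ ($L{\left(D \right)} = 2 \left(-2 - D\right)^{2} \left(1 - \left(2 + D\right)\right) D = 2 \left(-2 - D\right)^{2} \left(-1 - D\right) D = 2 D \left(-2 - D\right)^{2} \left(-1 - D\right)$)
$L{\left(6 \right)} \left(\left(-168 - 170\right) + W\right) = \left(-2\right) 6 \left(2 + 6\right)^{2} \left(1 + 6\right) \left(\left(-168 - 170\right) - 178\right) = \left(-2\right) 6 \cdot 8^{2} \cdot 7 \left(-338 - 178\right) = \left(-2\right) 6 \cdot 64 \cdot 7 \left(-516\right) = \left(-5376\right) \left(-516\right) = 2774016$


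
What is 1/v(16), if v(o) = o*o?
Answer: 1/256 ≈ 0.0039063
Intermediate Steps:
v(o) = o**2
1/v(16) = 1/(16**2) = 1/256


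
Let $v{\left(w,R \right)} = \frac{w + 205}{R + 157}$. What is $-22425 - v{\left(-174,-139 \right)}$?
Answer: $- \frac{403681}{18} \approx -22427.0$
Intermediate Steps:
$v{\left(w,R \right)} = \frac{205 + w}{157 + R}$
$-22425 - v{\left(-174,-139 \right)} = -22425 - \frac{205 - 174}{157 - 139} = -22425 - \frac{1}{18} \cdot 31 = -22425 - \frac{31}{18} = - \frac{403681}{18}$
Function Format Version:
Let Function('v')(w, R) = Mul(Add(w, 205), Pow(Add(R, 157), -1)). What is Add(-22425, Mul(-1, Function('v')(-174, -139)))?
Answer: Rational(-403681, 18) ≈ -22427.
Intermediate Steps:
Function('v')(w, R) = Mul(Pow(Add(157, R), -1), Add(205, w)) (Function('v')(w, R) = Mul(Add(205, w), Pow(Add(157, R), -1)) = Mul(Pow(Add(157, R), -1), Add(205, w)))
Add(-22425, Mul(-1, Function('v')(-174, -139))) = Add(-22425, Mul(-1, Mul(Pow(Add(157, -139), -1), Add(205, -174)))) = Add(-22425, Mul(-1, Mul(Pow(18, -1), 31))) = Add(-22425, Mul(-1, Mul(Rational(1, 18), 31))) = Add(-22425, Mul(-1, Rational(31, 18))) = Add(-22425, Rational(-31, 18)) = Rational(-403681, 18)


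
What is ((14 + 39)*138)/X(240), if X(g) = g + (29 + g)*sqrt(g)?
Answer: -7314/72121 + 327911*sqrt(15)/721210 ≈ 1.6595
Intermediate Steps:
X(g) = g + sqrt(g)*(29 + g)
((14 + 39)*138)/X(240) = ((14 + 39)*138)/(240 + 240**(3/2) + 29*sqrt(240)) = (53*138)/(240 + 960*sqrt(15) + 29*(4*sqrt(15))) = 7314/(240 + 960*sqrt(15) + 116*sqrt(15)) = 7314/(240 + 1076*sqrt(15))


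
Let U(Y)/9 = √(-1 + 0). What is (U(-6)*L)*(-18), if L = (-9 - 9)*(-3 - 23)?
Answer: -75816*I ≈ -75816.0*I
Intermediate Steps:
U(Y) = 9*I (U(Y) = 9*√(-1 + 0) = 9*√(-1) = 9*I)
L = 468 (L = -18*(-26) = 468)
(U(-6)*L)*(-18) = ((9*I)*468)*(-18) = (4212*I)*(-18) = -75816*I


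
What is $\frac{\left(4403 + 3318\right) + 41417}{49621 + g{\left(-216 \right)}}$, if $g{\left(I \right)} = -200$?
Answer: $\frac{49138}{49421} \approx 0.99427$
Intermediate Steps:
$\frac{\left(4403 + 3318\right) + 41417}{49621 + g{\left(-216 \right)}} = \frac{\left(4403 + 3318\right) + 41417}{49621 - 200} = \frac{7721 + 41417}{49421} = 49138 \cdot \frac{1}{49421} = \frac{49138}{49421}$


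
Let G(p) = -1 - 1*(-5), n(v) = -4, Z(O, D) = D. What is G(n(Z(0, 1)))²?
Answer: 16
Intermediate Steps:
G(p) = 4 (G(p) = -1 + 5 = 4)
G(n(Z(0, 1)))² = 4² = 16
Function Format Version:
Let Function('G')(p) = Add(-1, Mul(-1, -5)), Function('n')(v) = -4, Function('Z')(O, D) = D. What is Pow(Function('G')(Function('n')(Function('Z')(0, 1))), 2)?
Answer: 16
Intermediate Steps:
Function('G')(p) = 4 (Function('G')(p) = Add(-1, 5) = 4)
Pow(Function('G')(Function('n')(Function('Z')(0, 1))), 2) = Pow(4, 2) = 16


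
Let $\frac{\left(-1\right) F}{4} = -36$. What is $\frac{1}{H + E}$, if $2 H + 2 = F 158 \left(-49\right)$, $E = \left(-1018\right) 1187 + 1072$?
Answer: $- \frac{1}{1764719} \approx -5.6666 \cdot 10^{-7}$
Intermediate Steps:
$F = 144$ ($F = \left(-4\right) \left(-36\right) = 144$)
$E = -1207294$ ($E = -1208366 + 1072 = -1207294$)
$H = -557425$ ($H = -1 + \frac{144 \cdot 158 \left(-49\right)}{2} = -1 + \frac{22752 \left(-49\right)}{2} = -1 + \frac{1}{2} \left(-1114848\right) = -1 - 557424 = -557425$)
$\frac{1}{H + E} = \frac{1}{-557425 - 1207294} = \frac{1}{-1764719} = - \frac{1}{1764719}$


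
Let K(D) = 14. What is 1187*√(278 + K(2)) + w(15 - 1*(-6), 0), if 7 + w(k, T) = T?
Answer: -7 + 2374*√73 ≈ 20276.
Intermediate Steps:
w(k, T) = -7 + T
1187*√(278 + K(2)) + w(15 - 1*(-6), 0) = 1187*√(278 + 14) + (-7 + 0) = 1187*√292 - 7 = 1187*(2*√73) - 7 = 2374*√73 - 7 = -7 + 2374*√73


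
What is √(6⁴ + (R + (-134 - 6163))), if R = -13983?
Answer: 2*I*√4746 ≈ 137.78*I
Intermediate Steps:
√(6⁴ + (R + (-134 - 6163))) = √(6⁴ + (-13983 + (-134 - 6163))) = √(1296 + (-13983 - 6297)) = √(1296 - 20280) = √(-18984) = 2*I*√4746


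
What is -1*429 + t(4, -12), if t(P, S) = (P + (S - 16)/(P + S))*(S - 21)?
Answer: -1353/2 ≈ -676.50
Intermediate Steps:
t(P, S) = (-21 + S)*(P + (-16 + S)/(P + S)) (t(P, S) = (P + (-16 + S)/(P + S))*(-21 + S) = (-21 + S)*(P + (-16 + S)/(P + S)))
-1*429 + t(4, -12) = -1*429 + (336 + (-12)² - 37*(-12) - 21*4² + 4*(-12)² - 12*4² - 21*4*(-12))/(4 - 12) = -429 + (336 + 144 + 444 - 21*16 + 4*144 - 12*16 + 1008)/(-8) = -429 - (336 + 144 + 444 - 336 + 576 - 192 + 1008)/8 = -429 - ⅛*1980 = -429 - 495/2 = -1353/2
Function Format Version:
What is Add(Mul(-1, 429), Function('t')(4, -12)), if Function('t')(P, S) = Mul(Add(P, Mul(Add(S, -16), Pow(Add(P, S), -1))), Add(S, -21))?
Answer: Rational(-1353, 2) ≈ -676.50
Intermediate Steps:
Function('t')(P, S) = Mul(Add(-21, S), Add(P, Mul(Pow(Add(P, S), -1), Add(-16, S)))) (Function('t')(P, S) = Mul(Add(P, Mul(Add(-16, S), Pow(Add(P, S), -1))), Add(-21, S)) = Mul(Add(P, Mul(Pow(Add(P, S), -1), Add(-16, S))), Add(-21, S)) = Mul(Add(-21, S), Add(P, Mul(Pow(Add(P, S), -1), Add(-16, S)))))
Add(Mul(-1, 429), Function('t')(4, -12)) = Add(Mul(-1, 429), Mul(Pow(Add(4, -12), -1), Add(336, Pow(-12, 2), Mul(-37, -12), Mul(-21, Pow(4, 2)), Mul(4, Pow(-12, 2)), Mul(-12, Pow(4, 2)), Mul(-21, 4, -12)))) = Add(-429, Mul(Pow(-8, -1), Add(336, 144, 444, Mul(-21, 16), Mul(4, 144), Mul(-12, 16), 1008))) = Add(-429, Mul(Rational(-1, 8), Add(336, 144, 444, -336, 576, -192, 1008))) = Add(-429, Mul(Rational(-1, 8), 1980)) = Add(-429, Rational(-495, 2)) = Rational(-1353, 2)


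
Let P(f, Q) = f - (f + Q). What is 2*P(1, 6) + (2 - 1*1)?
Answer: -11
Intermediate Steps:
P(f, Q) = -Q (P(f, Q) = f - (Q + f) = f + (-Q - f) = -Q)
2*P(1, 6) + (2 - 1*1) = 2*(-1*6) + (2 - 1*1) = 2*(-6) + (2 - 1) = -12 + 1 = -11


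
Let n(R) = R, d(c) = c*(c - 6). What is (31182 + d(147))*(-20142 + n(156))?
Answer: -1037453274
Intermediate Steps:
d(c) = c*(-6 + c)
(31182 + d(147))*(-20142 + n(156)) = (31182 + 147*(-6 + 147))*(-20142 + 156) = (31182 + 147*141)*(-19986) = (31182 + 20727)*(-19986) = 51909*(-19986) = -1037453274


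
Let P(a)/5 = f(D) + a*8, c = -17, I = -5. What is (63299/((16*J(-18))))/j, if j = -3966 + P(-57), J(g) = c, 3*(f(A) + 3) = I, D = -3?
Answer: 189897/5115776 ≈ 0.037120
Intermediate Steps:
f(A) = -14/3 (f(A) = -3 + (⅓)*(-5) = -3 - 5/3 = -14/3)
P(a) = -70/3 + 40*a (P(a) = 5*(-14/3 + a*8) = 5*(-14/3 + 8*a) = -70/3 + 40*a)
J(g) = -17
j = -18808/3 (j = -3966 + (-70/3 + 40*(-57)) = -3966 + (-70/3 - 2280) = -3966 - 6910/3 = -18808/3 ≈ -6269.3)
(63299/((16*J(-18))))/j = (63299/((16*(-17))))/(-18808/3) = (63299/(-272))*(-3/18808) = (63299*(-1/272))*(-3/18808) = -63299/272*(-3/18808) = 189897/5115776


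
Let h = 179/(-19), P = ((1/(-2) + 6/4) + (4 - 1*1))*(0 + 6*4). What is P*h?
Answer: -17184/19 ≈ -904.42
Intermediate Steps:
P = 96 (P = ((1*(-1/2) + 6*(1/4)) + (4 - 1))*(0 + 24) = ((-1/2 + 3/2) + 3)*24 = (1 + 3)*24 = 4*24 = 96)
h = -179/19 (h = 179*(-1/19) = -179/19 ≈ -9.4211)
P*h = 96*(-179/19) = -17184/19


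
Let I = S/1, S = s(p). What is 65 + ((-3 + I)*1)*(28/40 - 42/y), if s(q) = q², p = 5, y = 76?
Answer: 6483/95 ≈ 68.242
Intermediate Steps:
S = 25 (S = 5² = 25)
I = 25 (I = 25/1 = 25*1 = 25)
65 + ((-3 + I)*1)*(28/40 - 42/y) = 65 + ((-3 + 25)*1)*(28/40 - 42/76) = 65 + (22*1)*(28*(1/40) - 42*1/76) = 65 + 22*(7/10 - 21/38) = 65 + 22*(14/95) = 65 + 308/95 = 6483/95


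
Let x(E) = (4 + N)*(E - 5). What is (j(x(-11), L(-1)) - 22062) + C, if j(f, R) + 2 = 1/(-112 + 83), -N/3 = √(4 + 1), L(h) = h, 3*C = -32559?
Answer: -954594/29 ≈ -32917.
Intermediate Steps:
C = -10853 (C = (⅓)*(-32559) = -10853)
N = -3*√5 (N = -3*√(4 + 1) = -3*√5 ≈ -6.7082)
x(E) = (-5 + E)*(4 - 3*√5) (x(E) = (4 - 3*√5)*(E - 5) = (4 - 3*√5)*(-5 + E) = (-5 + E)*(4 - 3*√5))
j(f, R) = -59/29 (j(f, R) = -2 + 1/(-112 + 83) = -2 + 1/(-29) = -2 - 1/29 = -59/29)
(j(x(-11), L(-1)) - 22062) + C = (-59/29 - 22062) - 10853 = -639857/29 - 10853 = -954594/29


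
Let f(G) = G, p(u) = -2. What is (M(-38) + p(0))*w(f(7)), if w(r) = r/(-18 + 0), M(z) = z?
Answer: 140/9 ≈ 15.556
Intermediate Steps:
w(r) = -r/18 (w(r) = r/(-18) = r*(-1/18) = -r/18)
(M(-38) + p(0))*w(f(7)) = (-38 - 2)*(-1/18*7) = -40*(-7/18) = 140/9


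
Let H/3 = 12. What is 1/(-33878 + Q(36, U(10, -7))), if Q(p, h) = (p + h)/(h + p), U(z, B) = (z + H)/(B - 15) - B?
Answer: -1/33877 ≈ -2.9519e-5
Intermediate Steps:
H = 36 (H = 3*12 = 36)
U(z, B) = -B + (36 + z)/(-15 + B) (U(z, B) = (z + 36)/(B - 15) - B = (36 + z)/(-15 + B) - B = -B + (36 + z)/(-15 + B))
Q(p, h) = 1 (Q(p, h) = (h + p)/(h + p) = 1)
1/(-33878 + Q(36, U(10, -7))) = 1/(-33878 + 1) = 1/(-33877) = -1/33877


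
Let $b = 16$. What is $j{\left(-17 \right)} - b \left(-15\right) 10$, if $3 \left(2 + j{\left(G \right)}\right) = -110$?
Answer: $\frac{7084}{3} \approx 2361.3$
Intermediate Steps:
$j{\left(G \right)} = - \frac{116}{3}$ ($j{\left(G \right)} = -2 + \frac{1}{3} \left(-110\right) = -2 - \frac{110}{3} = - \frac{116}{3}$)
$j{\left(-17 \right)} - b \left(-15\right) 10 = - \frac{116}{3} - 16 \left(-15\right) 10 = - \frac{116}{3} - \left(-240\right) 10 = - \frac{116}{3} - -2400 = - \frac{116}{3} + 2400 = \frac{7084}{3}$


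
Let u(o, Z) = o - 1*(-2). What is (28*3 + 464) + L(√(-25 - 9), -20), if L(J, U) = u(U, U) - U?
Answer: 550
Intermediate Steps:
u(o, Z) = 2 + o (u(o, Z) = o + 2 = 2 + o)
L(J, U) = 2 (L(J, U) = (2 + U) - U = 2)
(28*3 + 464) + L(√(-25 - 9), -20) = (28*3 + 464) + 2 = (84 + 464) + 2 = 548 + 2 = 550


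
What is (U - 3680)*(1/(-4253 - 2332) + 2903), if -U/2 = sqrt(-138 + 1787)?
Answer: -14069562944/1317 - 38232508*sqrt(1649)/6585 ≈ -1.0919e+7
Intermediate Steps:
U = -2*sqrt(1649) (U = -2*sqrt(-138 + 1787) = -2*sqrt(1649) ≈ -81.216)
(U - 3680)*(1/(-4253 - 2332) + 2903) = (-2*sqrt(1649) - 3680)*(1/(-4253 - 2332) + 2903) = (-3680 - 2*sqrt(1649))*(1/(-6585) + 2903) = (-3680 - 2*sqrt(1649))*(-1/6585 + 2903) = (-3680 - 2*sqrt(1649))*(19116254/6585) = -14069562944/1317 - 38232508*sqrt(1649)/6585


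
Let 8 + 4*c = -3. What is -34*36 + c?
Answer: -4907/4 ≈ -1226.8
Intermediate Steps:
c = -11/4 (c = -2 + (¼)*(-3) = -2 - ¾ = -11/4 ≈ -2.7500)
-34*36 + c = -34*36 - 11/4 = -1224 - 11/4 = -4907/4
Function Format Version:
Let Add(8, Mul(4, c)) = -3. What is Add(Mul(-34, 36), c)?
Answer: Rational(-4907, 4) ≈ -1226.8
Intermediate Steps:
c = Rational(-11, 4) (c = Add(-2, Mul(Rational(1, 4), -3)) = Add(-2, Rational(-3, 4)) = Rational(-11, 4) ≈ -2.7500)
Add(Mul(-34, 36), c) = Add(Mul(-34, 36), Rational(-11, 4)) = Add(-1224, Rational(-11, 4)) = Rational(-4907, 4)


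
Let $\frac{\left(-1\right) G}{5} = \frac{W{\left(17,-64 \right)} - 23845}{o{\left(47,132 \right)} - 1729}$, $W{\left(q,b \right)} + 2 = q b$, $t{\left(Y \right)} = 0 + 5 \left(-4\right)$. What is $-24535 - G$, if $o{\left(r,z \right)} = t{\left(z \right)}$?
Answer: $- \frac{42787040}{1749} \approx -24464.0$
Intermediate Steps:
$t{\left(Y \right)} = -20$ ($t{\left(Y \right)} = 0 - 20 = -20$)
$o{\left(r,z \right)} = -20$
$W{\left(q,b \right)} = -2 + b q$ ($W{\left(q,b \right)} = -2 + q b = -2 + b q$)
$G = - \frac{124675}{1749}$ ($G = - 5 \frac{\left(-2 - 1088\right) - 23845}{-20 - 1729} = - 5 \frac{\left(-2 - 1088\right) - 23845}{-1749} = - 5 \left(-1090 - 23845\right) \left(- \frac{1}{1749}\right) = - 5 \left(\left(-24935\right) \left(- \frac{1}{1749}\right)\right) = \left(-5\right) \frac{24935}{1749} = - \frac{124675}{1749} \approx -71.284$)
$-24535 - G = -24535 - - \frac{124675}{1749} = -24535 + \frac{124675}{1749} = - \frac{42787040}{1749}$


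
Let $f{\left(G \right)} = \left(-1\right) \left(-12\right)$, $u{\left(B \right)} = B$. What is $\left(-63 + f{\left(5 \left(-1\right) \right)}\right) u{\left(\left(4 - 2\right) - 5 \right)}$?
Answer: $153$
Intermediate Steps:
$f{\left(G \right)} = 12$
$\left(-63 + f{\left(5 \left(-1\right) \right)}\right) u{\left(\left(4 - 2\right) - 5 \right)} = \left(-63 + 12\right) \left(\left(4 - 2\right) - 5\right) = - 51 \left(2 - 5\right) = \left(-51\right) \left(-3\right) = 153$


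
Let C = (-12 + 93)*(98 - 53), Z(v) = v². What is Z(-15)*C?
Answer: 820125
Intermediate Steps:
C = 3645 (C = 81*45 = 3645)
Z(-15)*C = (-15)²*3645 = 225*3645 = 820125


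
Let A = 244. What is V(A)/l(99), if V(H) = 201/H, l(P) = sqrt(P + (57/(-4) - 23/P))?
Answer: 603*sqrt(368159)/4083218 ≈ 0.089605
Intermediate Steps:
l(P) = sqrt(-57/4 + P - 23/P) (l(P) = sqrt(P + (57*(-1/4) - 23/P)) = sqrt(P + (-57/4 - 23/P)) = sqrt(-57/4 + P - 23/P))
V(A)/l(99) = (201/244)/((sqrt(-57 - 92/99 + 4*99)/2)) = (201*(1/244))/((sqrt(-57 - 92*1/99 + 396)/2)) = 201/(244*((sqrt(-57 - 92/99 + 396)/2))) = 201/(244*((sqrt(33469/99)/2))) = 201/(244*(((sqrt(368159)/33)/2))) = 201/(244*((sqrt(368159)/66))) = 201*(6*sqrt(368159)/33469)/244 = 603*sqrt(368159)/4083218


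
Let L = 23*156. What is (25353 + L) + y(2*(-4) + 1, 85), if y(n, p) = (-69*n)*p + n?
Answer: 69989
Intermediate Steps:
y(n, p) = n - 69*n*p (y(n, p) = -69*n*p + n = n - 69*n*p)
L = 3588
(25353 + L) + y(2*(-4) + 1, 85) = (25353 + 3588) + (2*(-4) + 1)*(1 - 69*85) = 28941 + (-8 + 1)*(1 - 5865) = 28941 - 7*(-5864) = 28941 + 41048 = 69989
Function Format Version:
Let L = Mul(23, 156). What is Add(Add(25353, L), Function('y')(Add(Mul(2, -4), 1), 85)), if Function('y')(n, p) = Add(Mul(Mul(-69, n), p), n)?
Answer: 69989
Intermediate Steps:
Function('y')(n, p) = Add(n, Mul(-69, n, p)) (Function('y')(n, p) = Add(Mul(-69, n, p), n) = Add(n, Mul(-69, n, p)))
L = 3588
Add(Add(25353, L), Function('y')(Add(Mul(2, -4), 1), 85)) = Add(Add(25353, 3588), Mul(Add(Mul(2, -4), 1), Add(1, Mul(-69, 85)))) = Add(28941, Mul(Add(-8, 1), Add(1, -5865))) = Add(28941, Mul(-7, -5864)) = Add(28941, 41048) = 69989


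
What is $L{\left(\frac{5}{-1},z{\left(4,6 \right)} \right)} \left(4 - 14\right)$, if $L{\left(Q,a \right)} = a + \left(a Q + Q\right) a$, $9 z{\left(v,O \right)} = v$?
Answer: $\frac{2240}{81} \approx 27.654$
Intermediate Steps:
$z{\left(v,O \right)} = \frac{v}{9}$
$L{\left(Q,a \right)} = a + a \left(Q + Q a\right)$ ($L{\left(Q,a \right)} = a + \left(Q a + Q\right) a = a + \left(Q + Q a\right) a = a + a \left(Q + Q a\right)$)
$L{\left(\frac{5}{-1},z{\left(4,6 \right)} \right)} \left(4 - 14\right) = \frac{1}{9} \cdot 4 \left(1 + \frac{5}{-1} + \frac{5}{-1} \cdot \frac{1}{9} \cdot 4\right) \left(4 - 14\right) = \frac{4 \left(1 + 5 \left(-1\right) + 5 \left(-1\right) \frac{4}{9}\right)}{9} \left(-10\right) = \frac{4 \left(1 - 5 - \frac{20}{9}\right)}{9} \left(-10\right) = \frac{4}{9} \left(- \frac{56}{9}\right) \left(-10\right) = \left(- \frac{224}{81}\right) \left(-10\right) = \frac{2240}{81}$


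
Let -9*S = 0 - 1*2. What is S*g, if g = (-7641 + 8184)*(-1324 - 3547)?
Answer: -1763302/3 ≈ -5.8777e+5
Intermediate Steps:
S = 2/9 (S = -(0 - 1*2)/9 = -(0 - 2)/9 = -⅑*(-2) = 2/9 ≈ 0.22222)
g = -2644953 (g = 543*(-4871) = -2644953)
S*g = (2/9)*(-2644953) = -1763302/3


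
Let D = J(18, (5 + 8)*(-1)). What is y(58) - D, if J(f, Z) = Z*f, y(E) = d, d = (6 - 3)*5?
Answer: 249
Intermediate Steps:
d = 15 (d = 3*5 = 15)
y(E) = 15
D = -234 (D = ((5 + 8)*(-1))*18 = (13*(-1))*18 = -13*18 = -234)
y(58) - D = 15 - 1*(-234) = 15 + 234 = 249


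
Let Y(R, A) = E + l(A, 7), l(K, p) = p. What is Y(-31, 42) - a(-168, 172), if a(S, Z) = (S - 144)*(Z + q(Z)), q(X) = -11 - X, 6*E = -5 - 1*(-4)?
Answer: -20551/6 ≈ -3425.2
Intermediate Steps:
E = -⅙ (E = (-5 - 1*(-4))/6 = (-5 + 4)/6 = (⅙)*(-1) = -⅙ ≈ -0.16667)
a(S, Z) = 1584 - 11*S (a(S, Z) = (S - 144)*(Z + (-11 - Z)) = (-144 + S)*(-11) = 1584 - 11*S)
Y(R, A) = 41/6 (Y(R, A) = -⅙ + 7 = 41/6)
Y(-31, 42) - a(-168, 172) = 41/6 - (1584 - 11*(-168)) = 41/6 - (1584 + 1848) = 41/6 - 1*3432 = 41/6 - 3432 = -20551/6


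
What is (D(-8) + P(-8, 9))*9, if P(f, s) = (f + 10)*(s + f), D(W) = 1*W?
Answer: -54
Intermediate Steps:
D(W) = W
P(f, s) = (10 + f)*(f + s)
(D(-8) + P(-8, 9))*9 = (-8 + ((-8)² + 10*(-8) + 10*9 - 8*9))*9 = (-8 + (64 - 80 + 90 - 72))*9 = (-8 + 2)*9 = -6*9 = -54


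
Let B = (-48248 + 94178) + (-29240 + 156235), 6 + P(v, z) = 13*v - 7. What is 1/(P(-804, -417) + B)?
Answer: 1/162460 ≈ 6.1554e-6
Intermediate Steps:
P(v, z) = -13 + 13*v (P(v, z) = -6 + (13*v - 7) = -6 + (-7 + 13*v) = -13 + 13*v)
B = 172925 (B = 45930 + 126995 = 172925)
1/(P(-804, -417) + B) = 1/((-13 + 13*(-804)) + 172925) = 1/((-13 - 10452) + 172925) = 1/(-10465 + 172925) = 1/162460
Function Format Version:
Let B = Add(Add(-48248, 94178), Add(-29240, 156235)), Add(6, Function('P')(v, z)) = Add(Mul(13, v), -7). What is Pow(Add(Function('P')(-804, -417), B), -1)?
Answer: Rational(1, 162460) ≈ 6.1554e-6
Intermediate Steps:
Function('P')(v, z) = Add(-13, Mul(13, v)) (Function('P')(v, z) = Add(-6, Add(Mul(13, v), -7)) = Add(-6, Add(-7, Mul(13, v))) = Add(-13, Mul(13, v)))
B = 172925 (B = Add(45930, 126995) = 172925)
Pow(Add(Function('P')(-804, -417), B), -1) = Pow(Add(Add(-13, Mul(13, -804)), 172925), -1) = Pow(Add(Add(-13, -10452), 172925), -1) = Pow(Add(-10465, 172925), -1) = Pow(162460, -1) = Rational(1, 162460)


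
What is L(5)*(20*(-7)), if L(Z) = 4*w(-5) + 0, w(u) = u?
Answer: 2800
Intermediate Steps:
L(Z) = -20 (L(Z) = 4*(-5) + 0 = -20 + 0 = -20)
L(5)*(20*(-7)) = -400*(-7) = -20*(-140) = 2800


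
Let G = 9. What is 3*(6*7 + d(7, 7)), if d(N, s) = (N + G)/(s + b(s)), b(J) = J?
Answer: 906/7 ≈ 129.43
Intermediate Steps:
d(N, s) = (9 + N)/(2*s) (d(N, s) = (N + 9)/(s + s) = (9 + N)/((2*s)) = (9 + N)*(1/(2*s)) = (9 + N)/(2*s))
3*(6*7 + d(7, 7)) = 3*(6*7 + (1/2)*(9 + 7)/7) = 3*(42 + (1/2)*(1/7)*16) = 3*(42 + 8/7) = 3*(302/7) = 906/7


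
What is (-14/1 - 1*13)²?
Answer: 729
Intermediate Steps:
(-14/1 - 1*13)² = (-14*1 - 13)² = (-14 - 13)² = (-27)² = 729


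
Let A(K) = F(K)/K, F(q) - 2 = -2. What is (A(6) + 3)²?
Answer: 9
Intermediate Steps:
F(q) = 0 (F(q) = 2 - 2 = 0)
A(K) = 0 (A(K) = 0/K = 0)
(A(6) + 3)² = (0 + 3)² = 3² = 9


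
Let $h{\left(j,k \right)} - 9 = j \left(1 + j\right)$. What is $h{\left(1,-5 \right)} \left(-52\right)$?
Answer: $-572$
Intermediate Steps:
$h{\left(j,k \right)} = 9 + j \left(1 + j\right)$
$h{\left(1,-5 \right)} \left(-52\right) = \left(9 + 1 + 1^{2}\right) \left(-52\right) = \left(9 + 1 + 1\right) \left(-52\right) = 11 \left(-52\right) = -572$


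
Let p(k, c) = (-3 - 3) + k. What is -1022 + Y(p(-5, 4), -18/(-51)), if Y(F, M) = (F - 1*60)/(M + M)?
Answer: -13471/12 ≈ -1122.6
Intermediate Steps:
p(k, c) = -6 + k
Y(F, M) = (-60 + F)/(2*M) (Y(F, M) = (F - 60)/((2*M)) = (-60 + F)*(1/(2*M)) = (-60 + F)/(2*M))
-1022 + Y(p(-5, 4), -18/(-51)) = -1022 + (-60 + (-6 - 5))/(2*((-18/(-51)))) = -1022 + (-60 - 11)/(2*((-18*(-1/51)))) = -1022 + (½)*(-71)/(6/17) = -1022 + (½)*(17/6)*(-71) = -1022 - 1207/12 = -13471/12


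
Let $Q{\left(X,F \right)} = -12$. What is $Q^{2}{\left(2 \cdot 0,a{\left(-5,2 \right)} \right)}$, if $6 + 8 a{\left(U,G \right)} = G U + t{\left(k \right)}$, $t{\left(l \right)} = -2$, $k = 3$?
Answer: $144$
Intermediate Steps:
$a{\left(U,G \right)} = -1 + \frac{G U}{8}$ ($a{\left(U,G \right)} = - \frac{3}{4} + \frac{G U - 2}{8} = - \frac{3}{4} + \frac{-2 + G U}{8} = - \frac{3}{4} + \left(- \frac{1}{4} + \frac{G U}{8}\right) = -1 + \frac{G U}{8}$)
$Q^{2}{\left(2 \cdot 0,a{\left(-5,2 \right)} \right)} = \left(-12\right)^{2} = 144$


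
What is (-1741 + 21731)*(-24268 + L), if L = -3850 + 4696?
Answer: -468205780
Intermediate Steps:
L = 846
(-1741 + 21731)*(-24268 + L) = (-1741 + 21731)*(-24268 + 846) = 19990*(-23422) = -468205780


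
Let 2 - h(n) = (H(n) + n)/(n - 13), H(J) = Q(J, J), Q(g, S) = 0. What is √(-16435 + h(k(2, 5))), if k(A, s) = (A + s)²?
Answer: I*√591637/6 ≈ 128.2*I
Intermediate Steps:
H(J) = 0
h(n) = 2 - n/(-13 + n) (h(n) = 2 - (0 + n)/(n - 13) = 2 - n/(-13 + n))
√(-16435 + h(k(2, 5))) = √(-16435 + (-26 + (2 + 5)²)/(-13 + (2 + 5)²)) = √(-16435 + (-26 + 7²)/(-13 + 7²)) = √(-16435 + (-26 + 49)/(-13 + 49)) = √(-16435 + 23/36) = √(-591637/36) = I*√591637/6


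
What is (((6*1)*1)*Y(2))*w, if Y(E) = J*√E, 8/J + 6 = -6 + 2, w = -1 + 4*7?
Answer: -648*√2/5 ≈ -183.28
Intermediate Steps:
w = 27 (w = -1 + 28 = 27)
J = -⅘ (J = 8/(-6 + (-6 + 2)) = 8/(-6 - 4) = 8/(-10) = 8*(-⅒) = -⅘ ≈ -0.80000)
Y(E) = -4*√E/5
(((6*1)*1)*Y(2))*w = (((6*1)*1)*(-4*√2/5))*27 = ((6*1)*(-4*√2/5))*27 = (6*(-4*√2/5))*27 = -24*√2/5*27 = -648*√2/5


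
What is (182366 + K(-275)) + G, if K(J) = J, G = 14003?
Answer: 196094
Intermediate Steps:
(182366 + K(-275)) + G = (182366 - 275) + 14003 = 182091 + 14003 = 196094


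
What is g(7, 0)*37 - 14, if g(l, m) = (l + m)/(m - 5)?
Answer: -329/5 ≈ -65.800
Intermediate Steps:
g(l, m) = (l + m)/(-5 + m)
g(7, 0)*37 - 14 = ((7 + 0)/(-5 + 0))*37 - 14 = (7/(-5))*37 - 14 = -⅕*7*37 - 14 = -7/5*37 - 14 = -259/5 - 14 = -329/5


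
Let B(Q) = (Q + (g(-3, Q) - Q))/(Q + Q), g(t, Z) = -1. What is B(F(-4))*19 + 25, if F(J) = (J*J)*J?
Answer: 3219/128 ≈ 25.148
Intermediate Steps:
F(J) = J³ (F(J) = J²*J = J³)
B(Q) = -1/(2*Q) (B(Q) = (Q + (-1 - Q))/(Q + Q) = -1/(2*Q))
B(F(-4))*19 + 25 = -1/(2*((-4)³))*19 + 25 = -½/(-64)*19 + 25 = -½*(-1/64)*19 + 25 = (1/128)*19 + 25 = 19/128 + 25 = 3219/128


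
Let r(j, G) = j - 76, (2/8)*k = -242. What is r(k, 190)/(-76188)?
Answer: 87/6349 ≈ 0.013703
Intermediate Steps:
k = -968 (k = 4*(-242) = -968)
r(j, G) = -76 + j
r(k, 190)/(-76188) = (-76 - 968)/(-76188) = -1044*(-1/76188) = 87/6349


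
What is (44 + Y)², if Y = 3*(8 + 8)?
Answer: 8464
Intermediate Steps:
Y = 48 (Y = 3*16 = 48)
(44 + Y)² = (44 + 48)² = 92² = 8464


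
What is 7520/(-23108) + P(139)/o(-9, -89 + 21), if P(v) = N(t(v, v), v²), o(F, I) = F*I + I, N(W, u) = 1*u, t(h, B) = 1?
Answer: 110594697/3142688 ≈ 35.191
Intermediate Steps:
N(W, u) = u
o(F, I) = I + F*I
P(v) = v²
7520/(-23108) + P(139)/o(-9, -89 + 21) = 7520/(-23108) + 139²/(((-89 + 21)*(1 - 9))) = 7520*(-1/23108) + 19321/((-68*(-8))) = -1880/5777 + 19321/544 = 110594697/3142688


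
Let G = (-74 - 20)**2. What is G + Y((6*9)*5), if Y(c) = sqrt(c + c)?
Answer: 8836 + 6*sqrt(15) ≈ 8859.2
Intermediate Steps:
G = 8836 (G = (-94)**2 = 8836)
Y(c) = sqrt(2)*sqrt(c) (Y(c) = sqrt(2*c) = sqrt(2)*sqrt(c))
G + Y((6*9)*5) = 8836 + sqrt(2)*sqrt((6*9)*5) = 8836 + sqrt(2)*sqrt(54*5) = 8836 + sqrt(2)*sqrt(270) = 8836 + sqrt(2)*(3*sqrt(30)) = 8836 + 6*sqrt(15)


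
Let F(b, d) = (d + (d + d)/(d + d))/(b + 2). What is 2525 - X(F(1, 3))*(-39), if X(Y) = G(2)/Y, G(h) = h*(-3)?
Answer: 4699/2 ≈ 2349.5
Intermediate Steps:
G(h) = -3*h
F(b, d) = (1 + d)/(2 + b) (F(b, d) = (d + (2*d)/((2*d)))/(2 + b) = (d + (2*d)*(1/(2*d)))/(2 + b) = (d + 1)/(2 + b) = (1 + d)/(2 + b))
X(Y) = -6/Y (X(Y) = (-3*2)/Y = -6/Y)
2525 - X(F(1, 3))*(-39) = 2525 - (-6*(2 + 1)/(1 + 3))*(-39) = 2525 - (-6/(4/3))*(-39) = 2525 - (-6/((1/3)*4))*(-39) = 2525 - (-6/4/3)*(-39) = 2525 - (-6*3/4)*(-39) = 2525 - (-9)*(-39)/2 = 2525 - 1*351/2 = 2525 - 351/2 = 4699/2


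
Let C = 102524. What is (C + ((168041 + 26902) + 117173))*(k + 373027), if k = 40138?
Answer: 171314735600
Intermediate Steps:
(C + ((168041 + 26902) + 117173))*(k + 373027) = (102524 + ((168041 + 26902) + 117173))*(40138 + 373027) = (102524 + (194943 + 117173))*413165 = (102524 + 312116)*413165 = 414640*413165 = 171314735600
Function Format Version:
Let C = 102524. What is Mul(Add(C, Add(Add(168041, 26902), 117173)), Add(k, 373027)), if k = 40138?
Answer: 171314735600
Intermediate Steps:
Mul(Add(C, Add(Add(168041, 26902), 117173)), Add(k, 373027)) = Mul(Add(102524, Add(Add(168041, 26902), 117173)), Add(40138, 373027)) = Mul(Add(102524, Add(194943, 117173)), 413165) = Mul(Add(102524, 312116), 413165) = Mul(414640, 413165) = 171314735600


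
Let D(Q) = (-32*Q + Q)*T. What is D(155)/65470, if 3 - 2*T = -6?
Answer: -8649/26188 ≈ -0.33027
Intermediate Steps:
T = 9/2 (T = 3/2 - ½*(-6) = 3/2 + 3 = 9/2 ≈ 4.5000)
D(Q) = -279*Q/2 (D(Q) = (-32*Q + Q)*(9/2) = -31*Q*(9/2) = -279*Q/2)
D(155)/65470 = -279/2*155/65470 = -43245/2*1/65470 = -8649/26188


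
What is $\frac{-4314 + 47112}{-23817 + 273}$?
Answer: $- \frac{7133}{3924} \approx -1.8178$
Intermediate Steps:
$\frac{-4314 + 47112}{-23817 + 273} = \frac{42798}{-23544} = 42798 \left(- \frac{1}{23544}\right) = - \frac{7133}{3924}$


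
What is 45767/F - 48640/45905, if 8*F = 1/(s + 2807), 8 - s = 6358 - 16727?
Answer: 44317945007616/9181 ≈ 4.8271e+9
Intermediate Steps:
s = 10377 (s = 8 - (6358 - 16727) = 8 - 1*(-10369) = 8 + 10369 = 10377)
F = 1/105472 (F = 1/(8*(10377 + 2807)) = (⅛)/13184 = (⅛)*(1/13184) = 1/105472 ≈ 9.4812e-6)
45767/F - 48640/45905 = 45767/(1/105472) - 48640/45905 = 45767*105472 - 48640*1/45905 = 4827137024 - 9728/9181 = 44317945007616/9181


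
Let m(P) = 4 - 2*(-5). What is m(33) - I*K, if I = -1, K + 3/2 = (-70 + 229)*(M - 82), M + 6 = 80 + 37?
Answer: 9247/2 ≈ 4623.5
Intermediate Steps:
M = 111 (M = -6 + (80 + 37) = -6 + 117 = 111)
K = 9219/2 (K = -3/2 + (-70 + 229)*(111 - 82) = -3/2 + 159*29 = -3/2 + 4611 = 9219/2 ≈ 4609.5)
m(P) = 14 (m(P) = 4 + 10 = 14)
m(33) - I*K = 14 - (-1)*9219/2 = 14 - 1*(-9219/2) = 14 + 9219/2 = 9247/2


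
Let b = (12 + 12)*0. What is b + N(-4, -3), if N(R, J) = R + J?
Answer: -7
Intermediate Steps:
N(R, J) = J + R
b = 0 (b = 24*0 = 0)
b + N(-4, -3) = 0 + (-3 - 4) = 0 - 7 = -7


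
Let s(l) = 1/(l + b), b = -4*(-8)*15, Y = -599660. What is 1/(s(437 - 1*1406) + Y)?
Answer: -489/293233741 ≈ -1.6676e-6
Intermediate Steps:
b = 480 (b = 32*15 = 480)
s(l) = 1/(480 + l) (s(l) = 1/(l + 480) = 1/(480 + l))
1/(s(437 - 1*1406) + Y) = 1/(1/(480 + (437 - 1*1406)) - 599660) = 1/(1/(480 + (437 - 1406)) - 599660) = 1/(1/(480 - 969) - 599660) = 1/(1/(-489) - 599660) = 1/(-1/489 - 599660) = 1/(-293233741/489) = -489/293233741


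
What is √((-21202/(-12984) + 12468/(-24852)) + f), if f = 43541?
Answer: √1967736362900425935/6722466 ≈ 208.67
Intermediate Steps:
√((-21202/(-12984) + 12468/(-24852)) + f) = √((-21202/(-12984) + 12468/(-24852)) + 43541) = √((-21202*(-1/12984) + 12468*(-1/24852)) + 43541) = √((10601/6492 - 1039/2071) + 43541) = √(15209483/13444932 + 43541) = √(585420993695/13444932) = √1967736362900425935/6722466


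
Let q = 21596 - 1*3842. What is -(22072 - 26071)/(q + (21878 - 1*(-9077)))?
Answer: 3999/48709 ≈ 0.082100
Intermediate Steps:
q = 17754 (q = 21596 - 3842 = 17754)
-(22072 - 26071)/(q + (21878 - 1*(-9077))) = -(22072 - 26071)/(17754 + (21878 - 1*(-9077))) = -(-3999)/(17754 + (21878 + 9077)) = -(-3999)/(17754 + 30955) = -(-3999)/48709 = -1*(-3999/48709) = 3999/48709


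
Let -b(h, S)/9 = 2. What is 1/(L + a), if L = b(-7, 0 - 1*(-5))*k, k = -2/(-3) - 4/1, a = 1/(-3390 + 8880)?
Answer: 5490/329401 ≈ 0.016667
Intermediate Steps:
b(h, S) = -18 (b(h, S) = -9*2 = -18)
a = 1/5490 ≈ 0.00018215
k = -10/3 (k = -2*(-⅓) - 4*1 = ⅔ - 4 = -10/3 ≈ -3.3333)
L = 60 (L = -18*(-10/3) = 60)
1/(L + a) = 1/(60 + 1/5490) = 1/(329401/5490) = 5490/329401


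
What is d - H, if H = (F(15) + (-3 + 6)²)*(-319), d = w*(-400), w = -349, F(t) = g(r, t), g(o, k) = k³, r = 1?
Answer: 1219096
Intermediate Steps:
F(t) = t³
d = 139600 (d = -349*(-400) = 139600)
H = -1079496 (H = (15³ + (-3 + 6)²)*(-319) = (3375 + 3²)*(-319) = (3375 + 9)*(-319) = 3384*(-319) = -1079496)
d - H = 139600 - 1*(-1079496) = 139600 + 1079496 = 1219096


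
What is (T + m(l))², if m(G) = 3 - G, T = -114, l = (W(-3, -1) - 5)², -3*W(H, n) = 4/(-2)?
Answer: 1364224/81 ≈ 16842.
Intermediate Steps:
W(H, n) = ⅔ (W(H, n) = -4/(3*(-2)) = -4*(-1)/(3*2) = -⅓*(-2) = ⅔)
l = 169/9 (l = (⅔ - 5)² = (-13/3)² = 169/9 ≈ 18.778)
(T + m(l))² = (-114 + (3 - 1*169/9))² = (-114 + (3 - 169/9))² = (-114 - 142/9)² = (-1168/9)² = 1364224/81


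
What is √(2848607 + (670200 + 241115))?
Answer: √3759922 ≈ 1939.1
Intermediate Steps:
√(2848607 + (670200 + 241115)) = √(2848607 + 911315) = √3759922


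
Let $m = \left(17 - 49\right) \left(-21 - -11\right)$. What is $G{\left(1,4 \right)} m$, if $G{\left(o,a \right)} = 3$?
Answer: $960$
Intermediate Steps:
$m = 320$ ($m = - 32 \left(-21 + 11\right) = \left(-32\right) \left(-10\right) = 320$)
$G{\left(1,4 \right)} m = 3 \cdot 320 = 960$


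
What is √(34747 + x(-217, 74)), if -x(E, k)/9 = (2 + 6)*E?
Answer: √50371 ≈ 224.43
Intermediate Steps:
x(E, k) = -72*E (x(E, k) = -9*(2 + 6)*E = -72*E)
√(34747 + x(-217, 74)) = √(34747 - 72*(-217)) = √(34747 + 15624) = √50371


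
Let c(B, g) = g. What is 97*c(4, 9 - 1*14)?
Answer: -485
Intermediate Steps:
97*c(4, 9 - 1*14) = 97*(9 - 1*14) = 97*(9 - 14) = 97*(-5) = -485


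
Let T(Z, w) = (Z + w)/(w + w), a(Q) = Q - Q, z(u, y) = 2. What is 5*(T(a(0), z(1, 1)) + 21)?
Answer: 215/2 ≈ 107.50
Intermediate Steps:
a(Q) = 0
T(Z, w) = (Z + w)/(2*w) (T(Z, w) = (Z + w)/((2*w)) = (Z + w)*(1/(2*w)) = (Z + w)/(2*w))
5*(T(a(0), z(1, 1)) + 21) = 5*((½)*(0 + 2)/2 + 21) = 5*((½)*(½)*2 + 21) = 5*(½ + 21) = 5*(43/2) = 215/2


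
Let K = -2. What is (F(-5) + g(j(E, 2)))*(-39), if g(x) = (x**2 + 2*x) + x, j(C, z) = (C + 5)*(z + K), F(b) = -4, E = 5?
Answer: 156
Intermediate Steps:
j(C, z) = (-2 + z)*(5 + C) (j(C, z) = (C + 5)*(z - 2) = (5 + C)*(-2 + z) = (-2 + z)*(5 + C))
g(x) = x**2 + 3*x
(F(-5) + g(j(E, 2)))*(-39) = (-4 + (-10 - 2*5 + 5*2 + 5*2)*(3 + (-10 - 2*5 + 5*2 + 5*2)))*(-39) = (-4 + (-10 - 10 + 10 + 10)*(3 + (-10 - 10 + 10 + 10)))*(-39) = (-4 + 0*(3 + 0))*(-39) = (-4 + 0*3)*(-39) = (-4 + 0)*(-39) = -4*(-39) = 156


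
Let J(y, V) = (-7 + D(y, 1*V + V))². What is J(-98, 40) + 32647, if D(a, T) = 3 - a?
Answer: 41483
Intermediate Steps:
J(y, V) = (-4 - y)² (J(y, V) = (-7 + (3 - y))² = (-4 - y)²)
J(-98, 40) + 32647 = (4 - 98)² + 32647 = (-94)² + 32647 = 8836 + 32647 = 41483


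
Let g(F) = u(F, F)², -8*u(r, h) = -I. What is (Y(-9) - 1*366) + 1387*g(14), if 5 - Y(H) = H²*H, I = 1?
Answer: 24939/64 ≈ 389.67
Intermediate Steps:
Y(H) = 5 - H³ (Y(H) = 5 - H²*H = 5 - H³)
u(r, h) = ⅛ (u(r, h) = -(-1)/8 = -⅛*(-1) = ⅛)
g(F) = 1/64 (g(F) = (⅛)² = 1/64)
(Y(-9) - 1*366) + 1387*g(14) = ((5 - 1*(-9)³) - 1*366) + 1387*(1/64) = ((5 - 1*(-729)) - 366) + 1387/64 = ((5 + 729) - 366) + 1387/64 = (734 - 366) + 1387/64 = 368 + 1387/64 = 24939/64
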